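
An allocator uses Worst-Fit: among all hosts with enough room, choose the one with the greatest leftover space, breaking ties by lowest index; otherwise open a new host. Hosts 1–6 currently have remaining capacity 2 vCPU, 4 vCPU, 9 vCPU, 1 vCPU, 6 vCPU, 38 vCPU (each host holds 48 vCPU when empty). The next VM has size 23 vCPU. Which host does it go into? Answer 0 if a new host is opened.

6

Hosts with room: host 6 (38 vCPU).
Most room is host 6 with 38 vCPU free.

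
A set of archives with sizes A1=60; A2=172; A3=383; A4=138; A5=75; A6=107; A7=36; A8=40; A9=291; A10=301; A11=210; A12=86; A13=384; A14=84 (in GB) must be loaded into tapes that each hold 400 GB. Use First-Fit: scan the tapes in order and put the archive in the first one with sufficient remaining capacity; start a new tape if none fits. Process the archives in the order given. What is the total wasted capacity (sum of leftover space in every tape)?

433

tape 1: place A1 (60 GB), 340 GB left
tape 1: place A2 (172 GB), 168 GB left
tape 2: place A3 (383 GB), 17 GB left
tape 1: place A4 (138 GB), 30 GB left
tape 3: place A5 (75 GB), 325 GB left
tape 3: place A6 (107 GB), 218 GB left
tape 3: place A7 (36 GB), 182 GB left
tape 3: place A8 (40 GB), 142 GB left
tape 4: place A9 (291 GB), 109 GB left
tape 5: place A10 (301 GB), 99 GB left
tape 6: place A11 (210 GB), 190 GB left
tape 3: place A12 (86 GB), 56 GB left
tape 7: place A13 (384 GB), 16 GB left
tape 4: place A14 (84 GB), 25 GB left
7 tapes × 400 GB = 2800 GB; used 2367 GB; unused 433 GB.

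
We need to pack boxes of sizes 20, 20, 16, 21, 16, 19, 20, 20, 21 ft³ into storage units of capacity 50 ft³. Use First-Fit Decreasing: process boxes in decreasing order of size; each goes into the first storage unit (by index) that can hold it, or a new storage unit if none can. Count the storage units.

Sorted descending: 21, 21, 20, 20, 20, 20, 19, 16, 16.
21 ft³ → storage unit 1 (remaining 29 ft³)
21 ft³ → storage unit 1 (remaining 8 ft³)
20 ft³ → storage unit 2 (remaining 30 ft³)
20 ft³ → storage unit 2 (remaining 10 ft³)
20 ft³ → storage unit 3 (remaining 30 ft³)
20 ft³ → storage unit 3 (remaining 10 ft³)
19 ft³ → storage unit 4 (remaining 31 ft³)
16 ft³ → storage unit 4 (remaining 15 ft³)
16 ft³ → storage unit 5 (remaining 34 ft³)

5 storage units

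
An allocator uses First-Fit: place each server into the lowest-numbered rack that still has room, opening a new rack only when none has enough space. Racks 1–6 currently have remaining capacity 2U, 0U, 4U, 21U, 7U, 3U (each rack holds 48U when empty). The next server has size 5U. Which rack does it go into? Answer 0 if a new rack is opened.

4

Racks with room: rack 4 (21U), rack 5 (7U).
The first with room is rack 4.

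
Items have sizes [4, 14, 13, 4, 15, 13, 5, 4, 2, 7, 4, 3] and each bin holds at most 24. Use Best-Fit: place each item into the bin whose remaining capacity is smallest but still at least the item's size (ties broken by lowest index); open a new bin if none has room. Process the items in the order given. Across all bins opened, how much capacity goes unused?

4 → bin 1 (remaining 20)
14 → bin 1 (remaining 6)
13 → bin 2 (remaining 11)
4 → bin 1 (remaining 2)
15 → bin 3 (remaining 9)
13 → bin 4 (remaining 11)
5 → bin 3 (remaining 4)
4 → bin 3 (remaining 0)
2 → bin 1 (remaining 0)
7 → bin 2 (remaining 4)
4 → bin 2 (remaining 0)
3 → bin 4 (remaining 8)
4 bins × 24 = 96; used 88; unused 8.

8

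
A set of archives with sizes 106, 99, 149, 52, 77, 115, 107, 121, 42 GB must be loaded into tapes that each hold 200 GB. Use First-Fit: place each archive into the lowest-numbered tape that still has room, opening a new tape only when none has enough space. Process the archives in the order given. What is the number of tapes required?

6

tape 1: place 106 GB, 94 GB left
tape 2: place 99 GB, 101 GB left
tape 3: place 149 GB, 51 GB left
tape 1: place 52 GB, 42 GB left
tape 2: place 77 GB, 24 GB left
tape 4: place 115 GB, 85 GB left
tape 5: place 107 GB, 93 GB left
tape 6: place 121 GB, 79 GB left
tape 1: place 42 GB, 0 GB left
Final tapes: [106,52,42] [99,77] [149] [115] [107] [121].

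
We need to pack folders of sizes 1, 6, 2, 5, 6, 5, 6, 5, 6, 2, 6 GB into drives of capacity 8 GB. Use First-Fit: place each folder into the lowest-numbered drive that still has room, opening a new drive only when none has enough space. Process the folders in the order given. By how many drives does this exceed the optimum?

0

First-Fit: [1,6] [2,5] [6,2] [5] [6] [5] [6] [6] → 8 drives.
8 folders exceed 4 GB (half the capacity), and no two of those can share a drive, so at least 8 drives are needed.
So 8 is already optimal.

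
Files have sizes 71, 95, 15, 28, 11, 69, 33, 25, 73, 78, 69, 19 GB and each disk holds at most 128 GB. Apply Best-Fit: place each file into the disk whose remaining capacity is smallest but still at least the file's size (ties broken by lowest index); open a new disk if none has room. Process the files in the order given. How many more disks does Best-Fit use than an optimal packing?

0

Best-Fit: [71,28,19] [95,15,11] [69,33,25] [73] [78] [69] → 6 disks.
6 files exceed 64 GB (half the capacity), and no two of those can share a disk, so at least 6 disks are needed.
So 6 is already optimal.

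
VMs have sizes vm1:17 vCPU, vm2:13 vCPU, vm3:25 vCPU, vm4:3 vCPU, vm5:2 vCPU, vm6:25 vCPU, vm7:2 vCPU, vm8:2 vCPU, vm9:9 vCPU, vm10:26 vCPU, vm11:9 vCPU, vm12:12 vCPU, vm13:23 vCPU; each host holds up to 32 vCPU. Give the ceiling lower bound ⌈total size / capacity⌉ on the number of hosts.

6 hosts

Total size = 17 + 13 + 25 + 3 + 2 + 25 + 2 + 2 + 9 + 26 + 9 + 12 + 23 = 168 vCPU.
⌈168 / 32⌉ = 6.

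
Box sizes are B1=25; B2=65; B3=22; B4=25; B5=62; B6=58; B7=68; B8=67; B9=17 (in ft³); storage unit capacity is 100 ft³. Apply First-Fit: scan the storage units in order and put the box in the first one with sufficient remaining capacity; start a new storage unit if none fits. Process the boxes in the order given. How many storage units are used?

B1 (25 ft³) → storage unit 1 (remaining 75 ft³)
B2 (65 ft³) → storage unit 1 (remaining 10 ft³)
B3 (22 ft³) → storage unit 2 (remaining 78 ft³)
B4 (25 ft³) → storage unit 2 (remaining 53 ft³)
B5 (62 ft³) → storage unit 3 (remaining 38 ft³)
B6 (58 ft³) → storage unit 4 (remaining 42 ft³)
B7 (68 ft³) → storage unit 5 (remaining 32 ft³)
B8 (67 ft³) → storage unit 6 (remaining 33 ft³)
B9 (17 ft³) → storage unit 2 (remaining 36 ft³)

6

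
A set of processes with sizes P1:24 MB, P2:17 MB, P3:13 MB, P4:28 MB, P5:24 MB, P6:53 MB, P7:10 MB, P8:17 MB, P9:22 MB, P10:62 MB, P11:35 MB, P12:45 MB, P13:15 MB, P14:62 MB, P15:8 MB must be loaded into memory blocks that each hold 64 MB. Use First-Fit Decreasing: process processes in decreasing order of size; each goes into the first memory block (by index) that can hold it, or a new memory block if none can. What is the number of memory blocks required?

7

Sorted descending: 62, 62, 53, 45, 35, 28, 24, 24, 22, 17, 17, 15, 13, 10, 8.
Put 62 MB in memory block 1; 2 MB remain.
Put 62 MB in memory block 2; 2 MB remain.
Put 53 MB in memory block 3; 11 MB remain.
Put 45 MB in memory block 4; 19 MB remain.
Put 35 MB in memory block 5; 29 MB remain.
Put 28 MB in memory block 5; 1 MB remain.
Put 24 MB in memory block 6; 40 MB remain.
Put 24 MB in memory block 6; 16 MB remain.
Put 22 MB in memory block 7; 42 MB remain.
Put 17 MB in memory block 4; 2 MB remain.
Put 17 MB in memory block 7; 25 MB remain.
Put 15 MB in memory block 6; 1 MB remain.
Put 13 MB in memory block 7; 12 MB remain.
Put 10 MB in memory block 3; 1 MB remain.
Put 8 MB in memory block 7; 4 MB remain.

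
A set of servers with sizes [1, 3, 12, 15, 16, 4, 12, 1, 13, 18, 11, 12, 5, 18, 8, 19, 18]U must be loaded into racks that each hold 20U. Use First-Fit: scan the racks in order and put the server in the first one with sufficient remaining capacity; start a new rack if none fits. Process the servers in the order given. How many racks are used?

11 racks

rack 1: place 1U, 19U left
rack 1: place 3U, 16U left
rack 1: place 12U, 4U left
rack 2: place 15U, 5U left
rack 3: place 16U, 4U left
rack 1: place 4U, 0U left
rack 4: place 12U, 8U left
rack 2: place 1U, 4U left
rack 5: place 13U, 7U left
rack 6: place 18U, 2U left
rack 7: place 11U, 9U left
rack 8: place 12U, 8U left
rack 4: place 5U, 3U left
rack 9: place 18U, 2U left
rack 7: place 8U, 1U left
rack 10: place 19U, 1U left
rack 11: place 18U, 2U left
Final racks: [1,3,12,4] [15,1] [16] [12,5] [13] [18] [11,8] [12] [18] [19] [18].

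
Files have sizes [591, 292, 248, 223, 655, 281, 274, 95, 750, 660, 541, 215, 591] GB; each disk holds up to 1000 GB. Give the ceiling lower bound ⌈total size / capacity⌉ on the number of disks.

6

Total size = 591 + 292 + 248 + 223 + 655 + 281 + 274 + 95 + 750 + 660 + 541 + 215 + 591 = 5416 GB.
⌈5416 / 1000⌉ = 6.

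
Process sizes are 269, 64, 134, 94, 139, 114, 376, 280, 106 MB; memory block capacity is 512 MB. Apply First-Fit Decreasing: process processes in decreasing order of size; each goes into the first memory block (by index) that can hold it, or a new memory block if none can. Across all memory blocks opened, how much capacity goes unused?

Sorted descending: 376, 280, 269, 139, 134, 114, 106, 94, 64.
Put 376 MB in memory block 1; 136 MB remain.
Put 280 MB in memory block 2; 232 MB remain.
Put 269 MB in memory block 3; 243 MB remain.
Put 139 MB in memory block 2; 93 MB remain.
Put 134 MB in memory block 1; 2 MB remain.
Put 114 MB in memory block 3; 129 MB remain.
Put 106 MB in memory block 3; 23 MB remain.
Put 94 MB in memory block 4; 418 MB remain.
Put 64 MB in memory block 2; 29 MB remain.
4 memory blocks × 512 MB = 2048 MB; used 1576 MB; unused 472 MB.

472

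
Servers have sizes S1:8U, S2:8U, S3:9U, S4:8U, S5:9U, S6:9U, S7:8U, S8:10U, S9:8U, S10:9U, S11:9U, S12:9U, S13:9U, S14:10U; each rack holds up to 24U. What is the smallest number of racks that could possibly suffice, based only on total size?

6

Total size = 8 + 8 + 9 + 8 + 9 + 9 + 8 + 10 + 8 + 9 + 9 + 9 + 9 + 10 = 123U.
⌈123 / 24⌉ = 6.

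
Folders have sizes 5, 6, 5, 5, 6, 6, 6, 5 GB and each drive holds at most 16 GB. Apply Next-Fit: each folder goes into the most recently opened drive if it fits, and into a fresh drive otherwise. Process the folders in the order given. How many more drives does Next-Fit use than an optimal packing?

1

Next-Fit: [5,6,5] [5,6] [6,6] [5] → 4 drives.
Total size 44 GB; any packing needs at least ⌈44/16⌉ = 3 drives.
An optimal packing achieves that bound: [6,6] [6,5,5] [6,5,5] → 3 drives.
Excess: 4 − 3 = 1.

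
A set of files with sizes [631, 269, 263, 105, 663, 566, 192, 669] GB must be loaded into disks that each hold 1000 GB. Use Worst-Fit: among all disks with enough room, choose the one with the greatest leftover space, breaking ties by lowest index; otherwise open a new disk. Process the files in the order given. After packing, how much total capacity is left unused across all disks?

Put 631 GB in disk 1; 369 GB remain.
Put 269 GB in disk 1; 100 GB remain.
Put 263 GB in disk 2; 737 GB remain.
Put 105 GB in disk 2; 632 GB remain.
Put 663 GB in disk 3; 337 GB remain.
Put 566 GB in disk 2; 66 GB remain.
Put 192 GB in disk 3; 145 GB remain.
Put 669 GB in disk 4; 331 GB remain.
4 disks × 1000 GB = 4000 GB; used 3358 GB; unused 642 GB.

642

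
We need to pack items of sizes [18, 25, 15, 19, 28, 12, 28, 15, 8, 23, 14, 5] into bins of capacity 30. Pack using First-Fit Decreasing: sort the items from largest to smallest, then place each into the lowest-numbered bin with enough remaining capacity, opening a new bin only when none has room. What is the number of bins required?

8 bins

Sorted descending: 28, 28, 25, 23, 19, 18, 15, 15, 14, 12, 8, 5.
28 → bin 1 (remaining 2)
28 → bin 2 (remaining 2)
25 → bin 3 (remaining 5)
23 → bin 4 (remaining 7)
19 → bin 5 (remaining 11)
18 → bin 6 (remaining 12)
15 → bin 7 (remaining 15)
15 → bin 7 (remaining 0)
14 → bin 8 (remaining 16)
12 → bin 6 (remaining 0)
8 → bin 5 (remaining 3)
5 → bin 3 (remaining 0)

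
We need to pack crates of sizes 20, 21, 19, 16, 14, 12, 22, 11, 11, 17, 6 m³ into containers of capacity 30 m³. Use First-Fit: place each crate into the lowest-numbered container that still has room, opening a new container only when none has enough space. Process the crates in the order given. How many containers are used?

20 m³ → container 1 (remaining 10 m³)
21 m³ → container 2 (remaining 9 m³)
19 m³ → container 3 (remaining 11 m³)
16 m³ → container 4 (remaining 14 m³)
14 m³ → container 4 (remaining 0 m³)
12 m³ → container 5 (remaining 18 m³)
22 m³ → container 6 (remaining 8 m³)
11 m³ → container 3 (remaining 0 m³)
11 m³ → container 5 (remaining 7 m³)
17 m³ → container 7 (remaining 13 m³)
6 m³ → container 1 (remaining 4 m³)
Final containers: [20,6] [21] [19,11] [16,14] [12,11] [22] [17].

7 containers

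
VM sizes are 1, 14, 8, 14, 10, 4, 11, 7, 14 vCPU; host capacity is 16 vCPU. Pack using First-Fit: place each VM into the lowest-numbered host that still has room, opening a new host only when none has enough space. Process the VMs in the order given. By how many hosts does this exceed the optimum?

First-Fit: [1,14] [8,4] [14] [10] [11] [7] [14] → 7 hosts.
Total size 83 vCPU; any packing needs at least ⌈83/16⌉ = 6 hosts.
An optimal packing achieves that bound: [14,1] [14] [14] [11,4] [10] [8,7] → 6 hosts.
Excess: 7 − 6 = 1.

1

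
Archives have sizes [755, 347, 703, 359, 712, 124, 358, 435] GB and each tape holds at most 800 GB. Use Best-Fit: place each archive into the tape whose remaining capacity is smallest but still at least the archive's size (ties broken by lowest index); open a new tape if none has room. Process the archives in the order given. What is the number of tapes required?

tape 1: place 755 GB, 45 GB left
tape 2: place 347 GB, 453 GB left
tape 3: place 703 GB, 97 GB left
tape 2: place 359 GB, 94 GB left
tape 4: place 712 GB, 88 GB left
tape 5: place 124 GB, 676 GB left
tape 5: place 358 GB, 318 GB left
tape 6: place 435 GB, 365 GB left

6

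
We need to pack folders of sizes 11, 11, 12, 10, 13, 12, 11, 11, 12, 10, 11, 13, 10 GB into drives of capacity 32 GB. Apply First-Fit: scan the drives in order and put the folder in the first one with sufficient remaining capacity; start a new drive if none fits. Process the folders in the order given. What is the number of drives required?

11 GB → drive 1 (remaining 21 GB)
11 GB → drive 1 (remaining 10 GB)
12 GB → drive 2 (remaining 20 GB)
10 GB → drive 1 (remaining 0 GB)
13 GB → drive 2 (remaining 7 GB)
12 GB → drive 3 (remaining 20 GB)
11 GB → drive 3 (remaining 9 GB)
11 GB → drive 4 (remaining 21 GB)
12 GB → drive 4 (remaining 9 GB)
10 GB → drive 5 (remaining 22 GB)
11 GB → drive 5 (remaining 11 GB)
13 GB → drive 6 (remaining 19 GB)
10 GB → drive 5 (remaining 1 GB)
Final drives: [11,11,10] [12,13] [12,11] [11,12] [10,11,10] [13].

6 drives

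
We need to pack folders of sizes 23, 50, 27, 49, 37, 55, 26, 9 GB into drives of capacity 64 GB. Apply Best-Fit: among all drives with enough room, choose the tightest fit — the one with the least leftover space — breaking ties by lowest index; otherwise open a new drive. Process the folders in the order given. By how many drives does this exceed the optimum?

0

Best-Fit: [23,27] [50] [49] [37,26] [55,9] → 5 drives.
Total size 276 GB; any packing needs at least ⌈276/64⌉ = 5 drives.
So 5 is already optimal.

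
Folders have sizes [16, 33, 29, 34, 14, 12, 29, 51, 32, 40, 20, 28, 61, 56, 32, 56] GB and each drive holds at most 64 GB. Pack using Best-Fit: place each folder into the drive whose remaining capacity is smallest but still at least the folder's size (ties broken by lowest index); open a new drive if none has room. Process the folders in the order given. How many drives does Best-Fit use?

10

drive 1: place 16 GB, 48 GB left
drive 1: place 33 GB, 15 GB left
drive 2: place 29 GB, 35 GB left
drive 2: place 34 GB, 1 GB left
drive 1: place 14 GB, 1 GB left
drive 3: place 12 GB, 52 GB left
drive 3: place 29 GB, 23 GB left
drive 4: place 51 GB, 13 GB left
drive 5: place 32 GB, 32 GB left
drive 6: place 40 GB, 24 GB left
drive 3: place 20 GB, 3 GB left
drive 5: place 28 GB, 4 GB left
drive 7: place 61 GB, 3 GB left
drive 8: place 56 GB, 8 GB left
drive 9: place 32 GB, 32 GB left
drive 10: place 56 GB, 8 GB left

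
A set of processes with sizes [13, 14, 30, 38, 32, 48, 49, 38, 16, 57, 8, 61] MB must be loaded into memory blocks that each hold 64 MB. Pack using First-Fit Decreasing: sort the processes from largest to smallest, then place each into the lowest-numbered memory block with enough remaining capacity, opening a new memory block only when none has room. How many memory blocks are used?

Sorted descending: 61, 57, 49, 48, 38, 38, 32, 30, 16, 14, 13, 8.
memory block 1: place 61 MB, 3 MB left
memory block 2: place 57 MB, 7 MB left
memory block 3: place 49 MB, 15 MB left
memory block 4: place 48 MB, 16 MB left
memory block 5: place 38 MB, 26 MB left
memory block 6: place 38 MB, 26 MB left
memory block 7: place 32 MB, 32 MB left
memory block 7: place 30 MB, 2 MB left
memory block 4: place 16 MB, 0 MB left
memory block 3: place 14 MB, 1 MB left
memory block 5: place 13 MB, 13 MB left
memory block 5: place 8 MB, 5 MB left
Final memory blocks: [61] [57] [49,14] [48,16] [38,13,8] [38] [32,30].

7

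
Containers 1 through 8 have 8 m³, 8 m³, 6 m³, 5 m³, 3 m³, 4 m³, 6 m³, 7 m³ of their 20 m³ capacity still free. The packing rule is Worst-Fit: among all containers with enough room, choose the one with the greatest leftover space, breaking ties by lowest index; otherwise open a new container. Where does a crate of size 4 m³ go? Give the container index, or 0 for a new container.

1

Containers with room: container 1 (8 m³), container 2 (8 m³), container 3 (6 m³), container 4 (5 m³), container 6 (4 m³), container 7 (6 m³), container 8 (7 m³).
Most room is container 1 with 8 m³ free.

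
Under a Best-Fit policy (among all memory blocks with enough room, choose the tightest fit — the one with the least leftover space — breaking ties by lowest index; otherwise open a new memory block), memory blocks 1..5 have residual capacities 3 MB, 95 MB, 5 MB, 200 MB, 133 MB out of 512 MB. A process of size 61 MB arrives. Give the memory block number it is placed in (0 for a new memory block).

Memory blocks with room: memory block 2 (95 MB), memory block 4 (200 MB), memory block 5 (133 MB).
Tightest fit is memory block 2 with 95 MB free.

2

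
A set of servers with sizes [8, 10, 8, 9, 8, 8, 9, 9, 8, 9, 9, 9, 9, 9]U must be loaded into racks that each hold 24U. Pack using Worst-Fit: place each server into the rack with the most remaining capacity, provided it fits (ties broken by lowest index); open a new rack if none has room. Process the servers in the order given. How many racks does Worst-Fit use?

rack 1: place 8U, 16U left
rack 1: place 10U, 6U left
rack 2: place 8U, 16U left
rack 2: place 9U, 7U left
rack 3: place 8U, 16U left
rack 3: place 8U, 8U left
rack 4: place 9U, 15U left
rack 4: place 9U, 6U left
rack 3: place 8U, 0U left
rack 5: place 9U, 15U left
rack 5: place 9U, 6U left
rack 6: place 9U, 15U left
rack 6: place 9U, 6U left
rack 7: place 9U, 15U left

7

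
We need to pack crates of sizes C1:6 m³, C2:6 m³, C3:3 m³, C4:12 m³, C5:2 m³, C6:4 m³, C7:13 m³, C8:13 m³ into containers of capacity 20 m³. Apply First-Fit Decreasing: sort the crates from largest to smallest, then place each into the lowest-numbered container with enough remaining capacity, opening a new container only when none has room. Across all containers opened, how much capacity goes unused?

Sorted descending: 13, 13, 12, 6, 6, 4, 3, 2.
Put 13 m³ in container 1; 7 m³ remain.
Put 13 m³ in container 2; 7 m³ remain.
Put 12 m³ in container 3; 8 m³ remain.
Put 6 m³ in container 1; 1 m³ remain.
Put 6 m³ in container 2; 1 m³ remain.
Put 4 m³ in container 3; 4 m³ remain.
Put 3 m³ in container 3; 1 m³ remain.
Put 2 m³ in container 4; 18 m³ remain.
4 containers × 20 m³ = 80 m³; used 59 m³; unused 21 m³.

21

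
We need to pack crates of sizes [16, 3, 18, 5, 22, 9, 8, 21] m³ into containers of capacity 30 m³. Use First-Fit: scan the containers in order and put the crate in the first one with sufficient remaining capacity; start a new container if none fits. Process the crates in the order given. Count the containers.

container 1: place 16 m³, 14 m³ left
container 1: place 3 m³, 11 m³ left
container 2: place 18 m³, 12 m³ left
container 1: place 5 m³, 6 m³ left
container 3: place 22 m³, 8 m³ left
container 2: place 9 m³, 3 m³ left
container 3: place 8 m³, 0 m³ left
container 4: place 21 m³, 9 m³ left
Final containers: [16,3,5] [18,9] [22,8] [21].

4 containers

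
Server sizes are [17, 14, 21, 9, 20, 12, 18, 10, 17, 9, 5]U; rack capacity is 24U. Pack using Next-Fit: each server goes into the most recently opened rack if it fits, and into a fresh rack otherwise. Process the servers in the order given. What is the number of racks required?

10

Put 17U in rack 1; 7U remain.
Put 14U in rack 2; 10U remain.
Put 21U in rack 3; 3U remain.
Put 9U in rack 4; 15U remain.
Put 20U in rack 5; 4U remain.
Put 12U in rack 6; 12U remain.
Put 18U in rack 7; 6U remain.
Put 10U in rack 8; 14U remain.
Put 17U in rack 9; 7U remain.
Put 9U in rack 10; 15U remain.
Put 5U in rack 10; 10U remain.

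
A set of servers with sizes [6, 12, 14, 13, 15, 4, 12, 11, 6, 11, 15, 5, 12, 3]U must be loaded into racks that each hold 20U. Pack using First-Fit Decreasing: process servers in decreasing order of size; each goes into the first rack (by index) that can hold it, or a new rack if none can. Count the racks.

Sorted descending: 15, 15, 14, 13, 12, 12, 12, 11, 11, 6, 6, 5, 4, 3.
rack 1: place 15U, 5U left
rack 2: place 15U, 5U left
rack 3: place 14U, 6U left
rack 4: place 13U, 7U left
rack 5: place 12U, 8U left
rack 6: place 12U, 8U left
rack 7: place 12U, 8U left
rack 8: place 11U, 9U left
rack 9: place 11U, 9U left
rack 3: place 6U, 0U left
rack 4: place 6U, 1U left
rack 1: place 5U, 0U left
rack 2: place 4U, 1U left
rack 5: place 3U, 5U left

9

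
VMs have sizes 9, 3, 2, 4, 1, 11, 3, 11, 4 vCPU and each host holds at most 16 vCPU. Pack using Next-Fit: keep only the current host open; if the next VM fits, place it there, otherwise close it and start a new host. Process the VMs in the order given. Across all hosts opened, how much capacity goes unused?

Put 9 vCPU in host 1; 7 vCPU remain.
Put 3 vCPU in host 1; 4 vCPU remain.
Put 2 vCPU in host 1; 2 vCPU remain.
Put 4 vCPU in host 2; 12 vCPU remain.
Put 1 vCPU in host 2; 11 vCPU remain.
Put 11 vCPU in host 2; 0 vCPU remain.
Put 3 vCPU in host 3; 13 vCPU remain.
Put 11 vCPU in host 3; 2 vCPU remain.
Put 4 vCPU in host 4; 12 vCPU remain.
4 hosts × 16 vCPU = 64 vCPU; used 48 vCPU; unused 16 vCPU.

16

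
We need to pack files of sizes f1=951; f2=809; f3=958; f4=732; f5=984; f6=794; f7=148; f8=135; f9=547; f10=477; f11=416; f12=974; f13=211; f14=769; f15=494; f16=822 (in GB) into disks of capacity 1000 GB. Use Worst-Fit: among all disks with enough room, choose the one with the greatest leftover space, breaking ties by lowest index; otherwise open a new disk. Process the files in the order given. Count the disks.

12 disks

disk 1: place f1 (951 GB), 49 GB left
disk 2: place f2 (809 GB), 191 GB left
disk 3: place f3 (958 GB), 42 GB left
disk 4: place f4 (732 GB), 268 GB left
disk 5: place f5 (984 GB), 16 GB left
disk 6: place f6 (794 GB), 206 GB left
disk 4: place f7 (148 GB), 120 GB left
disk 6: place f8 (135 GB), 71 GB left
disk 7: place f9 (547 GB), 453 GB left
disk 8: place f10 (477 GB), 523 GB left
disk 8: place f11 (416 GB), 107 GB left
disk 9: place f12 (974 GB), 26 GB left
disk 7: place f13 (211 GB), 242 GB left
disk 10: place f14 (769 GB), 231 GB left
disk 11: place f15 (494 GB), 506 GB left
disk 12: place f16 (822 GB), 178 GB left
Final disks: [951] [809] [958] [732,148] [984] [794,135] [547,211] [477,416] [974] [769] [494] [822].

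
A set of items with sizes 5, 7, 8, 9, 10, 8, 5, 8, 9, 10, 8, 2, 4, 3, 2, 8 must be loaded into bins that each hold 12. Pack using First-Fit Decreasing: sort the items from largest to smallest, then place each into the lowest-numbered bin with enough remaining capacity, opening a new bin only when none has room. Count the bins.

11

Sorted descending: 10, 10, 9, 9, 8, 8, 8, 8, 8, 7, 5, 5, 4, 3, 2, 2.
bin 1: place 10, 2 left
bin 2: place 10, 2 left
bin 3: place 9, 3 left
bin 4: place 9, 3 left
bin 5: place 8, 4 left
bin 6: place 8, 4 left
bin 7: place 8, 4 left
bin 8: place 8, 4 left
bin 9: place 8, 4 left
bin 10: place 7, 5 left
bin 10: place 5, 0 left
bin 11: place 5, 7 left
bin 5: place 4, 0 left
bin 3: place 3, 0 left
bin 1: place 2, 0 left
bin 2: place 2, 0 left
Final bins: [10,2] [10,2] [9,3] [9] [8,4] [8] [8] [8] [8] [7,5] [5].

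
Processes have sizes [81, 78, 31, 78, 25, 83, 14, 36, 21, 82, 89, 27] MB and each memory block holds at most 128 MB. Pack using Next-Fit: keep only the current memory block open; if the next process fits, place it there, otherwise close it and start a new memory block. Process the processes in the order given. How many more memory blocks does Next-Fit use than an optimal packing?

1

Next-Fit: [81] [78,31] [78,25] [83,14] [36,21] [82] [89,27] → 7 memory blocks.
Total size 645 MB; any packing needs at least ⌈645/128⌉ = 6 memory blocks.
An optimal packing achieves that bound: [89,36] [83,31,14] [82,27] [81,25,21] [78] [78] → 6 memory blocks.
Excess: 7 − 6 = 1.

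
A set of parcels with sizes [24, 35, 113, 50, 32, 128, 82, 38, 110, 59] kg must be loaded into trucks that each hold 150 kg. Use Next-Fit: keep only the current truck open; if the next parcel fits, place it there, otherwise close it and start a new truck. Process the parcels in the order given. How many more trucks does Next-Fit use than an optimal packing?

Next-Fit: [24,35] [113] [50,32] [128] [82,38] [110] [59] → 7 trucks.
Total size 671 kg; any packing needs at least ⌈671/150⌉ = 5 trucks.
An optimal packing achieves that bound: [128] [113,35] [110,38] [82,59] [50,32,24] → 5 trucks.
Excess: 7 − 5 = 2.

2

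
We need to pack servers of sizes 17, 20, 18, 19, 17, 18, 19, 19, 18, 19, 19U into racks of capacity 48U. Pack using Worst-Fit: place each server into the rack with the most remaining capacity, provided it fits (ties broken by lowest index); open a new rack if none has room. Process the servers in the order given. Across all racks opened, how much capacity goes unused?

85

Put 17U in rack 1; 31U remain.
Put 20U in rack 1; 11U remain.
Put 18U in rack 2; 30U remain.
Put 19U in rack 2; 11U remain.
Put 17U in rack 3; 31U remain.
Put 18U in rack 3; 13U remain.
Put 19U in rack 4; 29U remain.
Put 19U in rack 4; 10U remain.
Put 18U in rack 5; 30U remain.
Put 19U in rack 5; 11U remain.
Put 19U in rack 6; 29U remain.
6 racks × 48U = 288U; used 203U; unused 85U.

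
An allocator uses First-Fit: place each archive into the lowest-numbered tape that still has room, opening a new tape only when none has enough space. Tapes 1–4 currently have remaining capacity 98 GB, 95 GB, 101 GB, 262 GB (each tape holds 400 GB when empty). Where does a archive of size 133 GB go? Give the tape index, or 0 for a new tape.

Tapes with room: tape 4 (262 GB).
The first with room is tape 4.

4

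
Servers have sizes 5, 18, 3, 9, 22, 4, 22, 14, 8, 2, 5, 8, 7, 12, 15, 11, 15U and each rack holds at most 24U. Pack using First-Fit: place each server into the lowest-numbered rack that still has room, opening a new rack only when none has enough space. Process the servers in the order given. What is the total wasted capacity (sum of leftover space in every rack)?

5U → rack 1 (remaining 19U)
18U → rack 1 (remaining 1U)
3U → rack 2 (remaining 21U)
9U → rack 2 (remaining 12U)
22U → rack 3 (remaining 2U)
4U → rack 2 (remaining 8U)
22U → rack 4 (remaining 2U)
14U → rack 5 (remaining 10U)
8U → rack 2 (remaining 0U)
2U → rack 3 (remaining 0U)
5U → rack 5 (remaining 5U)
8U → rack 6 (remaining 16U)
7U → rack 6 (remaining 9U)
12U → rack 7 (remaining 12U)
15U → rack 8 (remaining 9U)
11U → rack 7 (remaining 1U)
15U → rack 9 (remaining 9U)
9 racks × 24U = 216U; used 180U; unused 36U.

36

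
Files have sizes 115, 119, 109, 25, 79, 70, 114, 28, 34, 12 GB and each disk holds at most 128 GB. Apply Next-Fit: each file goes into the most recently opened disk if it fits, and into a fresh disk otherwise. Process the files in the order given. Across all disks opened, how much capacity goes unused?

115 GB → disk 1 (remaining 13 GB)
119 GB → disk 2 (remaining 9 GB)
109 GB → disk 3 (remaining 19 GB)
25 GB → disk 4 (remaining 103 GB)
79 GB → disk 4 (remaining 24 GB)
70 GB → disk 5 (remaining 58 GB)
114 GB → disk 6 (remaining 14 GB)
28 GB → disk 7 (remaining 100 GB)
34 GB → disk 7 (remaining 66 GB)
12 GB → disk 7 (remaining 54 GB)
7 disks × 128 GB = 896 GB; used 705 GB; unused 191 GB.

191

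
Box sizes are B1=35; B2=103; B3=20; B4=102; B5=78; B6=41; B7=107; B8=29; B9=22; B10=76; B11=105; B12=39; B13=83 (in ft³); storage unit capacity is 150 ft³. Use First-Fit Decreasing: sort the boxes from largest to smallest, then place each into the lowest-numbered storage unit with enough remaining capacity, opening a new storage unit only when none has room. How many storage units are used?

Sorted descending: 107, 105, 103, 102, 83, 78, 76, 41, 39, 35, 29, 22, 20.
storage unit 1: place 107 ft³, 43 ft³ left
storage unit 2: place 105 ft³, 45 ft³ left
storage unit 3: place 103 ft³, 47 ft³ left
storage unit 4: place 102 ft³, 48 ft³ left
storage unit 5: place 83 ft³, 67 ft³ left
storage unit 6: place 78 ft³, 72 ft³ left
storage unit 7: place 76 ft³, 74 ft³ left
storage unit 1: place 41 ft³, 2 ft³ left
storage unit 2: place 39 ft³, 6 ft³ left
storage unit 3: place 35 ft³, 12 ft³ left
storage unit 4: place 29 ft³, 19 ft³ left
storage unit 5: place 22 ft³, 45 ft³ left
storage unit 5: place 20 ft³, 25 ft³ left

7 storage units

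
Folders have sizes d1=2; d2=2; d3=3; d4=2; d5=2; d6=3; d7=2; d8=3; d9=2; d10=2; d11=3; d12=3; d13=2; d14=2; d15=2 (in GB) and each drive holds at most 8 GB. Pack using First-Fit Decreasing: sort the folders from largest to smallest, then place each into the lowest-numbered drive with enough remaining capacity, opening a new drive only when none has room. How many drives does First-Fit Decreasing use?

5

Sorted descending: 3, 3, 3, 3, 3, 2, 2, 2, 2, 2, 2, 2, 2, 2, 2.
Put 3 GB in drive 1; 5 GB remain.
Put 3 GB in drive 1; 2 GB remain.
Put 3 GB in drive 2; 5 GB remain.
Put 3 GB in drive 2; 2 GB remain.
Put 3 GB in drive 3; 5 GB remain.
Put 2 GB in drive 1; 0 GB remain.
Put 2 GB in drive 2; 0 GB remain.
Put 2 GB in drive 3; 3 GB remain.
Put 2 GB in drive 3; 1 GB remain.
Put 2 GB in drive 4; 6 GB remain.
Put 2 GB in drive 4; 4 GB remain.
Put 2 GB in drive 4; 2 GB remain.
Put 2 GB in drive 4; 0 GB remain.
Put 2 GB in drive 5; 6 GB remain.
Put 2 GB in drive 5; 4 GB remain.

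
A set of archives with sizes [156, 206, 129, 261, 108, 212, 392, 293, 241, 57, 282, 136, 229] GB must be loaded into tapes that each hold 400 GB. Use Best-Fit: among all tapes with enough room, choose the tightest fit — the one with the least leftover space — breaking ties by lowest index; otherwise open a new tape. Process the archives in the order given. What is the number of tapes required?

8 tapes

tape 1: place 156 GB, 244 GB left
tape 1: place 206 GB, 38 GB left
tape 2: place 129 GB, 271 GB left
tape 2: place 261 GB, 10 GB left
tape 3: place 108 GB, 292 GB left
tape 3: place 212 GB, 80 GB left
tape 4: place 392 GB, 8 GB left
tape 5: place 293 GB, 107 GB left
tape 6: place 241 GB, 159 GB left
tape 3: place 57 GB, 23 GB left
tape 7: place 282 GB, 118 GB left
tape 6: place 136 GB, 23 GB left
tape 8: place 229 GB, 171 GB left
Final tapes: [156,206] [129,261] [108,212,57] [392] [293] [241,136] [282] [229].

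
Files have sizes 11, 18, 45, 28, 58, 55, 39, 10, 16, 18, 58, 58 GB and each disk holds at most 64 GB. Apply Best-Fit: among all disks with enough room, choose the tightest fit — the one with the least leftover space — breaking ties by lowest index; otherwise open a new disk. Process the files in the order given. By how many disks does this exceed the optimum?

Best-Fit: [11,18,28] [45,10] [58] [55] [39,16] [18] [58] [58] → 8 disks.
Total size 414 GB; any packing needs at least ⌈414/64⌉ = 7 disks.
An optimal packing achieves that bound: [58] [58] [58] [55] [45,18] [39,11,10] [28,18,16] → 7 disks.
Excess: 8 − 7 = 1.

1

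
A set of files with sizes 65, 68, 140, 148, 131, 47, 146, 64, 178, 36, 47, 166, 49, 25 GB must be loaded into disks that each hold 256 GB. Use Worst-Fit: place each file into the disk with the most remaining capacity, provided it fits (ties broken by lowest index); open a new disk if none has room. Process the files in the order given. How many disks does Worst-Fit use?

7

65 GB → disk 1 (remaining 191 GB)
68 GB → disk 1 (remaining 123 GB)
140 GB → disk 2 (remaining 116 GB)
148 GB → disk 3 (remaining 108 GB)
131 GB → disk 4 (remaining 125 GB)
47 GB → disk 4 (remaining 78 GB)
146 GB → disk 5 (remaining 110 GB)
64 GB → disk 1 (remaining 59 GB)
178 GB → disk 6 (remaining 78 GB)
36 GB → disk 2 (remaining 80 GB)
47 GB → disk 5 (remaining 63 GB)
166 GB → disk 7 (remaining 90 GB)
49 GB → disk 3 (remaining 59 GB)
25 GB → disk 7 (remaining 65 GB)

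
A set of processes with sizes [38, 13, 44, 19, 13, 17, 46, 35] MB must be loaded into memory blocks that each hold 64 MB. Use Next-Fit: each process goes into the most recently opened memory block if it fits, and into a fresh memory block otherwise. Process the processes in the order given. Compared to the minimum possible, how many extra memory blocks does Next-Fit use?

1

Next-Fit: [38,13] [44,19] [13,17] [46] [35] → 5 memory blocks.
Total size 225 MB; any packing needs at least ⌈225/64⌉ = 4 memory blocks.
An optimal packing achieves that bound: [46,17] [44,19] [38,13,13] [35] → 4 memory blocks.
Excess: 5 − 4 = 1.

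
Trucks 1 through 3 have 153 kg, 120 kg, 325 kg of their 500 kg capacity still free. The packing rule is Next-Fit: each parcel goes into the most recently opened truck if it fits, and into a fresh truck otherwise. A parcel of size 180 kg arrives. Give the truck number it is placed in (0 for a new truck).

Next-Fit only looks at truck 3, which has 325 kg free.
180 kg fits there.

3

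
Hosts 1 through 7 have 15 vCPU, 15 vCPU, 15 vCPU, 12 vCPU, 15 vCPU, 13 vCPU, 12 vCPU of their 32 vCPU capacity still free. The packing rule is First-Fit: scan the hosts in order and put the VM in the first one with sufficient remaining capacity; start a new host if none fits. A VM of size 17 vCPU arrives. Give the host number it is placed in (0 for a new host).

No host has ≥ 17 vCPU free, so a new host is opened.

0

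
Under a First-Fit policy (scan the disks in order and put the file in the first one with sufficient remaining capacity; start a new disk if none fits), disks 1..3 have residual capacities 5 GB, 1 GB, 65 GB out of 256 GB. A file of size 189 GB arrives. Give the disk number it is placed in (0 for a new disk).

No disk has ≥ 189 GB free, so a new disk is opened.

0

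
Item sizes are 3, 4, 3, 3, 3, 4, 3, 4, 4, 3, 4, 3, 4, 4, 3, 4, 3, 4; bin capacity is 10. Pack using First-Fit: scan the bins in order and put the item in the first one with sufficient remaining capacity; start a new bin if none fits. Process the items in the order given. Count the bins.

7

bin 1: place 3, 7 left
bin 1: place 4, 3 left
bin 1: place 3, 0 left
bin 2: place 3, 7 left
bin 2: place 3, 4 left
bin 2: place 4, 0 left
bin 3: place 3, 7 left
bin 3: place 4, 3 left
bin 4: place 4, 6 left
bin 3: place 3, 0 left
bin 4: place 4, 2 left
bin 5: place 3, 7 left
bin 5: place 4, 3 left
bin 6: place 4, 6 left
bin 5: place 3, 0 left
bin 6: place 4, 2 left
bin 7: place 3, 7 left
bin 7: place 4, 3 left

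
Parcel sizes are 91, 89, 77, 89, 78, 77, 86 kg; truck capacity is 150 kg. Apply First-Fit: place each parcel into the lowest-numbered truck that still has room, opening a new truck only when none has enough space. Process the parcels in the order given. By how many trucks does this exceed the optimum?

0

First-Fit: [91] [89] [77] [89] [78] [77] [86] → 7 trucks.
7 parcels exceed 75 kg (half the capacity), and no two of those can share a truck, so at least 7 trucks are needed.
So 7 is already optimal.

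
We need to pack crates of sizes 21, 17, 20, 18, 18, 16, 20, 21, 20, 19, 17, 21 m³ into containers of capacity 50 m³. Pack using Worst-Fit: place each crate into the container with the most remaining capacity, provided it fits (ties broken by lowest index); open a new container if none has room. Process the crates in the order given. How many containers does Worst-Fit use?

21 m³ → container 1 (remaining 29 m³)
17 m³ → container 1 (remaining 12 m³)
20 m³ → container 2 (remaining 30 m³)
18 m³ → container 2 (remaining 12 m³)
18 m³ → container 3 (remaining 32 m³)
16 m³ → container 3 (remaining 16 m³)
20 m³ → container 4 (remaining 30 m³)
21 m³ → container 4 (remaining 9 m³)
20 m³ → container 5 (remaining 30 m³)
19 m³ → container 5 (remaining 11 m³)
17 m³ → container 6 (remaining 33 m³)
21 m³ → container 6 (remaining 12 m³)

6 containers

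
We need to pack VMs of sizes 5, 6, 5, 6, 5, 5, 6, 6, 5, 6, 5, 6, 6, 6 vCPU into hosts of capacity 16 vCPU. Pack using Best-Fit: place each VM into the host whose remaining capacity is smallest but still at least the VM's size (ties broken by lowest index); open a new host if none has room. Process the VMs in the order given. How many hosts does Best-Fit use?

6 hosts

Put 5 vCPU in host 1; 11 vCPU remain.
Put 6 vCPU in host 1; 5 vCPU remain.
Put 5 vCPU in host 1; 0 vCPU remain.
Put 6 vCPU in host 2; 10 vCPU remain.
Put 5 vCPU in host 2; 5 vCPU remain.
Put 5 vCPU in host 2; 0 vCPU remain.
Put 6 vCPU in host 3; 10 vCPU remain.
Put 6 vCPU in host 3; 4 vCPU remain.
Put 5 vCPU in host 4; 11 vCPU remain.
Put 6 vCPU in host 4; 5 vCPU remain.
Put 5 vCPU in host 4; 0 vCPU remain.
Put 6 vCPU in host 5; 10 vCPU remain.
Put 6 vCPU in host 5; 4 vCPU remain.
Put 6 vCPU in host 6; 10 vCPU remain.
Final hosts: [5,6,5] [6,5,5] [6,6] [5,6,5] [6,6] [6].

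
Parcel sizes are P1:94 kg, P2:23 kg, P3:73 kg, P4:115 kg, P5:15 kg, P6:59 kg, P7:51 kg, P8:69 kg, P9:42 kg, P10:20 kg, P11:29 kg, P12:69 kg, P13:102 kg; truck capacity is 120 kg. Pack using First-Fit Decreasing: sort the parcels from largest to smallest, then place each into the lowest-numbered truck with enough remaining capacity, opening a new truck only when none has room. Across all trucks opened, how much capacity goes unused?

Sorted descending: 115, 102, 94, 73, 69, 69, 59, 51, 42, 29, 23, 20, 15.
truck 1: place 115 kg, 5 kg left
truck 2: place 102 kg, 18 kg left
truck 3: place 94 kg, 26 kg left
truck 4: place 73 kg, 47 kg left
truck 5: place 69 kg, 51 kg left
truck 6: place 69 kg, 51 kg left
truck 7: place 59 kg, 61 kg left
truck 5: place 51 kg, 0 kg left
truck 4: place 42 kg, 5 kg left
truck 6: place 29 kg, 22 kg left
truck 3: place 23 kg, 3 kg left
truck 6: place 20 kg, 2 kg left
truck 2: place 15 kg, 3 kg left
7 trucks × 120 kg = 840 kg; used 761 kg; unused 79 kg.

79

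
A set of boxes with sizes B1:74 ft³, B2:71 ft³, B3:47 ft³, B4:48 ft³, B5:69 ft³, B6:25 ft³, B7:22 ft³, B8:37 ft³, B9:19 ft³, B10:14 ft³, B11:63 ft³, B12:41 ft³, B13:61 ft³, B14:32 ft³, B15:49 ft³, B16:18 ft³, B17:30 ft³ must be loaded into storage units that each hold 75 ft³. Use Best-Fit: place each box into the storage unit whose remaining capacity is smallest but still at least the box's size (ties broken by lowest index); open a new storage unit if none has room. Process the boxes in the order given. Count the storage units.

11

storage unit 1: place B1 (74 ft³), 1 ft³ left
storage unit 2: place B2 (71 ft³), 4 ft³ left
storage unit 3: place B3 (47 ft³), 28 ft³ left
storage unit 4: place B4 (48 ft³), 27 ft³ left
storage unit 5: place B5 (69 ft³), 6 ft³ left
storage unit 4: place B6 (25 ft³), 2 ft³ left
storage unit 3: place B7 (22 ft³), 6 ft³ left
storage unit 6: place B8 (37 ft³), 38 ft³ left
storage unit 6: place B9 (19 ft³), 19 ft³ left
storage unit 6: place B10 (14 ft³), 5 ft³ left
storage unit 7: place B11 (63 ft³), 12 ft³ left
storage unit 8: place B12 (41 ft³), 34 ft³ left
storage unit 9: place B13 (61 ft³), 14 ft³ left
storage unit 8: place B14 (32 ft³), 2 ft³ left
storage unit 10: place B15 (49 ft³), 26 ft³ left
storage unit 10: place B16 (18 ft³), 8 ft³ left
storage unit 11: place B17 (30 ft³), 45 ft³ left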